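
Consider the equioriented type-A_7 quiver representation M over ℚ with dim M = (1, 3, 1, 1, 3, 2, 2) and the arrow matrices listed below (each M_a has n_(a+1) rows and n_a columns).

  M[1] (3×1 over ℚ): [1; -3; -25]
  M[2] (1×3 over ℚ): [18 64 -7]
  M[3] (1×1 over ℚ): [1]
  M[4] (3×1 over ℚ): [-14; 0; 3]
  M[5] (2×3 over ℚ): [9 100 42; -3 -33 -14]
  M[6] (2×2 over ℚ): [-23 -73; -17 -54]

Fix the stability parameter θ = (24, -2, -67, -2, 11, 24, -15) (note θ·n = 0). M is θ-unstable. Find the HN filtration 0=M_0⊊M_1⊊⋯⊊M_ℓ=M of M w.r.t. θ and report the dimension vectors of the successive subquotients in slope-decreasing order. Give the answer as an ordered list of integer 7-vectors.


Interval decomposition of M: I[1,5], I[2,2]^2, I[5,7]^2.
HN type (ℓ=4): μ^(1)=11; μ^(2)=20/3; μ^(3)=-2; μ^(4)=-15

((0, 0, 0, 0, 1, 0, 0); (0, 0, 0, 0, 2, 2, 2); (0, 2, 0, 1, 0, 0, 0); (1, 1, 1, 0, 0, 0, 0))


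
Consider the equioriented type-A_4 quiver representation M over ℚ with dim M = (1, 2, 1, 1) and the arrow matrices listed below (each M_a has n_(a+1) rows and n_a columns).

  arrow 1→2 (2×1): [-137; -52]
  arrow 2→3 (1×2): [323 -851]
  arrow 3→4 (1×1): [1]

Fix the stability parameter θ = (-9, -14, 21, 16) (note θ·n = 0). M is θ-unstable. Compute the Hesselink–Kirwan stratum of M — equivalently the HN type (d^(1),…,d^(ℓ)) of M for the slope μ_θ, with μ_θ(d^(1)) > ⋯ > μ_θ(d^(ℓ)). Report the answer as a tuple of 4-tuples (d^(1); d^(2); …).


Via rank(M_{q-1}∘⋯∘M_p): M ≅ I[1,4], I[2,2].
μ_θ-semistable layers: μ^(1)=37/2; μ^(2)=-23/2; μ^(3)=-14

((0, 0, 1, 1); (1, 1, 0, 0); (0, 1, 0, 0))


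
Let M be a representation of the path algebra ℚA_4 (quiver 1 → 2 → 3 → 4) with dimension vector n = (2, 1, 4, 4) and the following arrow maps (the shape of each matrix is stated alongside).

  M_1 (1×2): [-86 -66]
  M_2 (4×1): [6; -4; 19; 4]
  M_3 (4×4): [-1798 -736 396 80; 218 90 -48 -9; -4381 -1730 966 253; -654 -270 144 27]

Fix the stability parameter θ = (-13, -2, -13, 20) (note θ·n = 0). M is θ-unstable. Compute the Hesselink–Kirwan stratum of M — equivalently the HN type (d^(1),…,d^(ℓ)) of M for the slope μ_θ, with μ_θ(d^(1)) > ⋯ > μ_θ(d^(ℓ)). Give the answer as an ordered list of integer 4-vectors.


Barcode: M ≅ I[1,1], I[1,3], I[3,3], I[3,4]^2, I[4,4]^2. HN layers by μ_θ (3 steps, strictly decreasing):
  μ^(1)=20; μ^(2)=-15/2; μ^(3)=-13

((0, 0, 0, 4); (0, 1, 1, 0); (2, 0, 3, 0))


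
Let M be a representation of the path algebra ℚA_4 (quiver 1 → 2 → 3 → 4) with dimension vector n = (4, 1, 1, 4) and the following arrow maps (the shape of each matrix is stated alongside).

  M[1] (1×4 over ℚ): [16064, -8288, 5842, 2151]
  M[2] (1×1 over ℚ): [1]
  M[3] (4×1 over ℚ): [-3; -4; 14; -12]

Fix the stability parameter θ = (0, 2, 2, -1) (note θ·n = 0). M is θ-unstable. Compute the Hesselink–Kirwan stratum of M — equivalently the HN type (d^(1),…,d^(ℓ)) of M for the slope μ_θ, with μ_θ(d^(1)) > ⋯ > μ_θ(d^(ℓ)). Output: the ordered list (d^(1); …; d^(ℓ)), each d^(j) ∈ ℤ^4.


Interval decomposition of M: I[1,1]^3, I[1,4], I[4,4]^3.
HN type (ℓ=3): μ^(1)=1; μ^(2)=0; μ^(3)=-1

((0, 1, 1, 1); (4, 0, 0, 0); (0, 0, 0, 3))


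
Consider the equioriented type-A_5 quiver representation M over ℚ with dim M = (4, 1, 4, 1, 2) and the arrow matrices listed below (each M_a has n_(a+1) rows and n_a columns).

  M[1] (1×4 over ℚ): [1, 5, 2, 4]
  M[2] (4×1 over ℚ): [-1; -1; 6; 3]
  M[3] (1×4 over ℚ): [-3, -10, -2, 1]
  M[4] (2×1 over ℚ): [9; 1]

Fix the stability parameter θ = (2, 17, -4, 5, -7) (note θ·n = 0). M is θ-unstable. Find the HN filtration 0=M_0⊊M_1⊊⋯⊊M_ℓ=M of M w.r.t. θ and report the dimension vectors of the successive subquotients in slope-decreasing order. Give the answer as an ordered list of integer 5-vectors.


Interval decomposition of M: I[1,1]^3, I[1,5], I[3,3]^3, I[5,5].
HN type (ℓ=4): μ^(1)=11/4; μ^(2)=2; μ^(3)=-4; μ^(4)=-7

((0, 1, 1, 1, 1); (4, 0, 0, 0, 0); (0, 0, 3, 0, 0); (0, 0, 0, 0, 1))


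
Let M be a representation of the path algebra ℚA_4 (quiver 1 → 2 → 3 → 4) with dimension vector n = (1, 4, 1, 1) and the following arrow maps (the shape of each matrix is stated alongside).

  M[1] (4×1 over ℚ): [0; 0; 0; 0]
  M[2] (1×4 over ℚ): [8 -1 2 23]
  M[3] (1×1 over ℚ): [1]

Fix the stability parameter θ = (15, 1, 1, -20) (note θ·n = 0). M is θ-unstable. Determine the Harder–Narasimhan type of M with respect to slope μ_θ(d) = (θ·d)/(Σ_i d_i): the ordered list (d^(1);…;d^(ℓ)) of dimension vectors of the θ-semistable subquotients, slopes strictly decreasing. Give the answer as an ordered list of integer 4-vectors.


Via rank(M_{q-1}∘⋯∘M_p): M ≅ I[1,1], I[2,2]^3, I[2,4].
μ_θ-semistable layers: μ^(1)=15; μ^(2)=1; μ^(3)=-6

((1, 0, 0, 0); (0, 3, 0, 0); (0, 1, 1, 1))


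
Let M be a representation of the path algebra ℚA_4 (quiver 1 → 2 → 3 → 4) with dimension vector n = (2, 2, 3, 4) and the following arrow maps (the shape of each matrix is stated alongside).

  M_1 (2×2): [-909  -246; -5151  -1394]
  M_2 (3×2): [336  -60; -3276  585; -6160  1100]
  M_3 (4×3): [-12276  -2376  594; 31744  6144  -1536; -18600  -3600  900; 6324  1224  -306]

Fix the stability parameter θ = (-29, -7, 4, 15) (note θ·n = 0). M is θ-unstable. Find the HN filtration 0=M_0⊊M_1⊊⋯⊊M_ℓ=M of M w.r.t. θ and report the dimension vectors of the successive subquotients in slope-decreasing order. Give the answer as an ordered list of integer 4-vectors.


Via rank(M_{q-1}∘⋯∘M_p): M ≅ I[1,1], I[1,3], I[2,2], I[3,3], I[3,4], I[4,4]^3.
μ_θ-semistable layers: μ^(1)=15; μ^(2)=4; μ^(3)=-7; μ^(4)=-29

((0, 0, 0, 4); (0, 0, 3, 0); (0, 2, 0, 0); (2, 0, 0, 0))


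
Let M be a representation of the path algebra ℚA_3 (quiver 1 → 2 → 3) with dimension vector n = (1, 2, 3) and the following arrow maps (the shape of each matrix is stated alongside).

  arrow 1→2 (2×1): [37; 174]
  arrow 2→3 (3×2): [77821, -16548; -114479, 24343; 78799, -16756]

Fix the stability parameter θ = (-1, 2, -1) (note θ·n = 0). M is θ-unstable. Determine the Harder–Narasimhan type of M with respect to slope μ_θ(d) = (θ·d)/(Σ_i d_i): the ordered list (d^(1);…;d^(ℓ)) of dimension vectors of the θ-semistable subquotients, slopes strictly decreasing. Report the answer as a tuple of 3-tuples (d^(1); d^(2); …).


Interval decomposition of M: I[1,3], I[2,3], I[3,3].
HN type (ℓ=2): μ^(1)=1/2; μ^(2)=-1

((0, 2, 2); (1, 0, 1))


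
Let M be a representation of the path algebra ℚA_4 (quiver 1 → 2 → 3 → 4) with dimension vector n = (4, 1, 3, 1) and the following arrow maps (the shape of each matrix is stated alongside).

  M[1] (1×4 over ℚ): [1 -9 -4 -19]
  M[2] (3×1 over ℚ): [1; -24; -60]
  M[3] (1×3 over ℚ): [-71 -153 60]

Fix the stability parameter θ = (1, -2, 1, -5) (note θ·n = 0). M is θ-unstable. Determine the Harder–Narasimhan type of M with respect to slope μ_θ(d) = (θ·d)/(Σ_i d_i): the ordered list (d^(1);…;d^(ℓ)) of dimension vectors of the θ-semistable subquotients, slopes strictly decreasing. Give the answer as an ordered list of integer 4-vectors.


Interval decomposition of M: I[1,1]^3, I[1,4], I[3,3]^2.
HN type (ℓ=2): μ^(1)=1; μ^(2)=-5/4

((3, 0, 2, 0); (1, 1, 1, 1))


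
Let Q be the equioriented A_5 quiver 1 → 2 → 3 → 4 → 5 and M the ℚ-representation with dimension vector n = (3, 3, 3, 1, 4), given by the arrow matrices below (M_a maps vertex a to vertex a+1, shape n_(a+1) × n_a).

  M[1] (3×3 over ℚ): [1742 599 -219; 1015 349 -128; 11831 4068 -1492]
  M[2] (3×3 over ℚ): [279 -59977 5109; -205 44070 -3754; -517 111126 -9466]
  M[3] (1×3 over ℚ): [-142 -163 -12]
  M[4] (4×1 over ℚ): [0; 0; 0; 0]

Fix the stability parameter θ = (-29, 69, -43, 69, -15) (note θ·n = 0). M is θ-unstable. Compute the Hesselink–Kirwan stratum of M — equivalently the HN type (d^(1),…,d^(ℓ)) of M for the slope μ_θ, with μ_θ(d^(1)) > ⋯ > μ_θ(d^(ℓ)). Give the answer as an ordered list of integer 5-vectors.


Barcode: M ≅ I[1,2], I[1,3], I[1,4], I[3,3], I[5,5]^4. HN layers by μ_θ (5 steps, strictly decreasing):
  μ^(1)=69; μ^(2)=13; μ^(3)=-15; μ^(4)=-29; μ^(5)=-43

((0, 1, 0, 1, 0); (0, 2, 2, 0, 0); (0, 0, 0, 0, 4); (3, 0, 0, 0, 0); (0, 0, 1, 0, 0))


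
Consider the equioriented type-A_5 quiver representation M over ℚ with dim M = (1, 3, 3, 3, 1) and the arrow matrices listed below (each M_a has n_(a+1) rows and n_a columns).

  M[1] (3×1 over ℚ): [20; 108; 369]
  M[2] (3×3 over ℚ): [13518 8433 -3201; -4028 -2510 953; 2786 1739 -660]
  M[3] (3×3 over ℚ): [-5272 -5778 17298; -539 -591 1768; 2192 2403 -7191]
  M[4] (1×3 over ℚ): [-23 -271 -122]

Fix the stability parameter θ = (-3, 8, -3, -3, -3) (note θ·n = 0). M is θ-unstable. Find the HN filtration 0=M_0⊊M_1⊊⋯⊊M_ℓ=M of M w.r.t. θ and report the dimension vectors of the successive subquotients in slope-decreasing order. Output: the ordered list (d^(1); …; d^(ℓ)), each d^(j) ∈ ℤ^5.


Barcode: M ≅ I[1,5], I[2,2], I[2,4], I[3,3], I[4,4]. HN layers by μ_θ (4 steps, strictly decreasing):
  μ^(1)=8; μ^(2)=2/3; μ^(3)=-1/4; μ^(4)=-3

((0, 1, 0, 0, 0); (0, 1, 1, 1, 0); (0, 1, 1, 1, 1); (1, 0, 1, 1, 0))


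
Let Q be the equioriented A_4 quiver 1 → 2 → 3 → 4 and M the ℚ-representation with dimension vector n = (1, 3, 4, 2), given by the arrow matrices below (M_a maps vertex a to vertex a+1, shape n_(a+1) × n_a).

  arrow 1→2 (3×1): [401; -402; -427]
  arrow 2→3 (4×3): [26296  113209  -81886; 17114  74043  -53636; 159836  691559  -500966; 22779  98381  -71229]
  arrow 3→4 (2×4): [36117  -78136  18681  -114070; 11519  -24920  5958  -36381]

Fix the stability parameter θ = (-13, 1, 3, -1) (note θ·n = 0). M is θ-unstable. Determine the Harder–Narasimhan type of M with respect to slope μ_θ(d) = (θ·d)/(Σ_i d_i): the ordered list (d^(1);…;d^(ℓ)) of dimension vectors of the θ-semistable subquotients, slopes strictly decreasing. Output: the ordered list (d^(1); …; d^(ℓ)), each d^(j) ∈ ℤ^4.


Interval decomposition of M: I[1,2], I[2,4]^2, I[3,3]^2.
HN type (ℓ=3): μ^(1)=3; μ^(2)=1; μ^(3)=-13

((0, 0, 2, 0); (0, 3, 2, 2); (1, 0, 0, 0))


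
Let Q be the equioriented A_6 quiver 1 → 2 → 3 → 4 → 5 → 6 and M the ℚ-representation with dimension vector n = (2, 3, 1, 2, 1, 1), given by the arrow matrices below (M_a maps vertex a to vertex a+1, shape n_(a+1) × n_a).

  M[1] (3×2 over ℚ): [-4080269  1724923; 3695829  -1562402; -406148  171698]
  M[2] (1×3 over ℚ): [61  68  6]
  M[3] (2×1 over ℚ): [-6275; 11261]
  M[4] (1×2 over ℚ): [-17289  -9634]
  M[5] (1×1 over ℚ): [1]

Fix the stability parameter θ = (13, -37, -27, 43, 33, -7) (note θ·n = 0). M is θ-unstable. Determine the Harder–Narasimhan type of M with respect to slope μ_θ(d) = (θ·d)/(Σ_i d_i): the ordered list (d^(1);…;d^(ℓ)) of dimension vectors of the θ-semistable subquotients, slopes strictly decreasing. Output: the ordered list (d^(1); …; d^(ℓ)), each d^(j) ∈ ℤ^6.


Interval decomposition of M: I[1,2], I[1,6], I[2,2], I[4,4].
HN type (ℓ=5): μ^(1)=43; μ^(2)=23; μ^(3)=-12; μ^(4)=-17; μ^(5)=-37

((0, 0, 0, 1, 0, 0); (0, 0, 0, 1, 1, 1); (1, 1, 0, 0, 0, 0); (1, 1, 1, 0, 0, 0); (0, 1, 0, 0, 0, 0))


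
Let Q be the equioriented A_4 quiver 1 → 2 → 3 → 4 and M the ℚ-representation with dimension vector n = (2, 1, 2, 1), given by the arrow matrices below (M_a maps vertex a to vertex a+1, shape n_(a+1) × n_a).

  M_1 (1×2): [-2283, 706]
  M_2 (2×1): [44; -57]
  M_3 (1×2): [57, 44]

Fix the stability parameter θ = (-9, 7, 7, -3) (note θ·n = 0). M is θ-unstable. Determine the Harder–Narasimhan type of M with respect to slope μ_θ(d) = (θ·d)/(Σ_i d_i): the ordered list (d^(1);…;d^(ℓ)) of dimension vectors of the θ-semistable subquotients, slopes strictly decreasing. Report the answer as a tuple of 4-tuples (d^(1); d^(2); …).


Via rank(M_{q-1}∘⋯∘M_p): M ≅ I[1,1], I[1,3], I[3,4].
μ_θ-semistable layers: μ^(1)=7; μ^(2)=2; μ^(3)=-9

((0, 1, 1, 0); (0, 0, 1, 1); (2, 0, 0, 0))


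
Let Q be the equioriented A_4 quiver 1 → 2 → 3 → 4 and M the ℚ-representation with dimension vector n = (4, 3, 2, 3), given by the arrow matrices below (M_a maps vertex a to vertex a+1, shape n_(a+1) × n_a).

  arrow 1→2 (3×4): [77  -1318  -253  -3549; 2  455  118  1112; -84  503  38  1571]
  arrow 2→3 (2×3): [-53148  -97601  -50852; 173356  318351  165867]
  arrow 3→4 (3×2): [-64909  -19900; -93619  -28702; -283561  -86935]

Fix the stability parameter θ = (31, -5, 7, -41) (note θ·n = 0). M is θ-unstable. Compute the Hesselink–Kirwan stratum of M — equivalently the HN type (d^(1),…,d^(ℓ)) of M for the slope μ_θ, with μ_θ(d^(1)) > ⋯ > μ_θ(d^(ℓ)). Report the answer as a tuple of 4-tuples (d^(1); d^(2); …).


Barcode: M ≅ I[1,1], I[1,2], I[1,4]^2, I[4,4]. HN layers by μ_θ (4 steps, strictly decreasing):
  μ^(1)=31; μ^(2)=13; μ^(3)=-2; μ^(4)=-41

((1, 0, 0, 0); (1, 1, 0, 0); (2, 2, 2, 2); (0, 0, 0, 1))


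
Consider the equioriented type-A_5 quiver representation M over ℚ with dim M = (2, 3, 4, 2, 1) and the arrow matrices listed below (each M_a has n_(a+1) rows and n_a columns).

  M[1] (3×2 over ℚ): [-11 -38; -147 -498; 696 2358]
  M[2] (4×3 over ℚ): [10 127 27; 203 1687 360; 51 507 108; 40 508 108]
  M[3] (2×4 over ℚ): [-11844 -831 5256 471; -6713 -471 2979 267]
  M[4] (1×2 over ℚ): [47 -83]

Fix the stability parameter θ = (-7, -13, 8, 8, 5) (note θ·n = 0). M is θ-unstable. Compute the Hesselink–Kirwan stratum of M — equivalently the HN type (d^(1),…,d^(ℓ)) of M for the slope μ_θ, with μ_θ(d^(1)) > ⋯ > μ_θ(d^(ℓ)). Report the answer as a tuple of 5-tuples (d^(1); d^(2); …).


Barcode: M ≅ I[1,2], I[1,5], I[2,4], I[3,3]^2. HN layers by μ_θ (4 steps, strictly decreasing):
  μ^(1)=8; μ^(2)=7; μ^(3)=-10; μ^(4)=-13

((0, 0, 3, 1, 0); (0, 0, 1, 1, 1); (2, 2, 0, 0, 0); (0, 1, 0, 0, 0))


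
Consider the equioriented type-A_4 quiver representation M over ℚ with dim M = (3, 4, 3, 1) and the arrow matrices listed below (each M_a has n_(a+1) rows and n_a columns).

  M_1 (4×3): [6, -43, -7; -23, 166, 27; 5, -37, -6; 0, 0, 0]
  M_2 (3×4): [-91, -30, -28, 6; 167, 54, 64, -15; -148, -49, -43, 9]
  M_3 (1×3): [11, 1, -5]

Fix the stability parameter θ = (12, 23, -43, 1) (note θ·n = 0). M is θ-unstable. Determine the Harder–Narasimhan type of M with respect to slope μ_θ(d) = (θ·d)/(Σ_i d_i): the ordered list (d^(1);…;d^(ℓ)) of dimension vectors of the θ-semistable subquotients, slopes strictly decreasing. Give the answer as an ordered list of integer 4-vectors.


Interval decomposition of M: I[1,1], I[1,3], I[1,4], I[2,2], I[2,3].
HN type (ℓ=5): μ^(1)=23; μ^(2)=12; μ^(3)=1; μ^(4)=-8/3; μ^(5)=-10

((0, 1, 0, 0); (1, 0, 0, 0); (0, 0, 0, 1); (2, 2, 2, 0); (0, 1, 1, 0))


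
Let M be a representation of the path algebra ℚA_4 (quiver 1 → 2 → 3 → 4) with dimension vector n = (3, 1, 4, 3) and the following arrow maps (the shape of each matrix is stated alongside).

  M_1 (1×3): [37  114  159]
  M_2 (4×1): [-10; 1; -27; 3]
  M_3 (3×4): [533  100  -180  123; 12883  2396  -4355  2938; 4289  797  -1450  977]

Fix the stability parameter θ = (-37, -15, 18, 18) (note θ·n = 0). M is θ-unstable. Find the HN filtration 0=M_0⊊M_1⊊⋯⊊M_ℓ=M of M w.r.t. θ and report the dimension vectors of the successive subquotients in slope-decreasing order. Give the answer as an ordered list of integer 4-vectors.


Barcode: M ≅ I[1,1]^2, I[1,4], I[3,3], I[3,4]^2. HN layers by μ_θ (3 steps, strictly decreasing):
  μ^(1)=18; μ^(2)=-15; μ^(3)=-37

((0, 0, 4, 3); (0, 1, 0, 0); (3, 0, 0, 0))


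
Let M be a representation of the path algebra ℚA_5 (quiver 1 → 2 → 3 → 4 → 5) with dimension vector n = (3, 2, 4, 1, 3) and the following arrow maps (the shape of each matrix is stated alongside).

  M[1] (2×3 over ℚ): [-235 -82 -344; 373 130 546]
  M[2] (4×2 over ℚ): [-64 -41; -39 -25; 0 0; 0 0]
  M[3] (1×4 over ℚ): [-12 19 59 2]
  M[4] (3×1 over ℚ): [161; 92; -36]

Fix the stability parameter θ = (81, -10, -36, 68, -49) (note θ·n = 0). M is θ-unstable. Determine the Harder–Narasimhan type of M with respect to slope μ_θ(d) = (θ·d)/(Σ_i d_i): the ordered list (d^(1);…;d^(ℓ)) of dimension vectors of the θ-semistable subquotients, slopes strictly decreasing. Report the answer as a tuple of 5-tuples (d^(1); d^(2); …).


Via rank(M_{q-1}∘⋯∘M_p): M ≅ I[1,1], I[1,3], I[1,5], I[3,3]^2, I[5,5]^2.
μ_θ-semistable layers: μ^(1)=81; μ^(2)=35/3; μ^(3)=54/5; μ^(4)=-36; μ^(5)=-49

((1, 0, 0, 0, 0); (1, 1, 1, 0, 0); (1, 1, 1, 1, 1); (0, 0, 2, 0, 0); (0, 0, 0, 0, 2))


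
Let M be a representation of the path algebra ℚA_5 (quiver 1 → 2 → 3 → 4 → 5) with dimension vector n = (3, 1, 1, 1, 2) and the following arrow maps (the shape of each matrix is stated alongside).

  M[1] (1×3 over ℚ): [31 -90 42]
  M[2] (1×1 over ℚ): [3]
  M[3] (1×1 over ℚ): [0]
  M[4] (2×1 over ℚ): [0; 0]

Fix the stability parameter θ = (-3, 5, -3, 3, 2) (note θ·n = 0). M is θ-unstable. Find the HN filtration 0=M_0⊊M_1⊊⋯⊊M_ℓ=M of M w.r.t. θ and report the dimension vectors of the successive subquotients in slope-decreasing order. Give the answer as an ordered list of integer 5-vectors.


Interval decomposition of M: I[1,1]^2, I[1,3], I[4,4], I[5,5]^2.
HN type (ℓ=4): μ^(1)=3; μ^(2)=2; μ^(3)=1; μ^(4)=-3

((0, 0, 0, 1, 0); (0, 0, 0, 0, 2); (0, 1, 1, 0, 0); (3, 0, 0, 0, 0))


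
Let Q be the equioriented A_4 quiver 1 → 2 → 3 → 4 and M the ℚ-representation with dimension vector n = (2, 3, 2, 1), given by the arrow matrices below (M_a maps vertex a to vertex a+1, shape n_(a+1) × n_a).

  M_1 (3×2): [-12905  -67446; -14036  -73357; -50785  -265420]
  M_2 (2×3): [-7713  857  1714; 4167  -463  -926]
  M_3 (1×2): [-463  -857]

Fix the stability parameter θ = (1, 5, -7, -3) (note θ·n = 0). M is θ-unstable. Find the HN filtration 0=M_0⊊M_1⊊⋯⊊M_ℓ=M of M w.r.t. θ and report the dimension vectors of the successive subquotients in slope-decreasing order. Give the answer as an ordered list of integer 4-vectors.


Interval decomposition of M: I[1,2], I[1,3], I[2,2], I[3,4].
HN type (ℓ=5): μ^(1)=5; μ^(2)=1; μ^(3)=-1/3; μ^(4)=-3; μ^(5)=-7

((0, 2, 0, 0); (1, 0, 0, 0); (1, 1, 1, 0); (0, 0, 0, 1); (0, 0, 1, 0))


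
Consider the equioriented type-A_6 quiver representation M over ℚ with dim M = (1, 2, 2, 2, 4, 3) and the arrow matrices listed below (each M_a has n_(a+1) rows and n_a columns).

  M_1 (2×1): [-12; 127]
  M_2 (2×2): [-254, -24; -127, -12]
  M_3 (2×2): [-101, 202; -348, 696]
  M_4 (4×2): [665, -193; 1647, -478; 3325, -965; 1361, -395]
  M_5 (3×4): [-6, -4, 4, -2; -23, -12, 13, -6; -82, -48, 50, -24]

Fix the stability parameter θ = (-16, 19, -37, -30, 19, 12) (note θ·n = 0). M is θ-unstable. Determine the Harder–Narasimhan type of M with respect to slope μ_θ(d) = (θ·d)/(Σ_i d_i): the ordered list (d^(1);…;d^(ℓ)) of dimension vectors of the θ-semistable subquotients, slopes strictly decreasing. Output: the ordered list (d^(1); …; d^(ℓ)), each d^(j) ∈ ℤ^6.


Barcode: M ≅ I[1,2], I[2,3], I[3,5], I[4,5], I[5,6]^2, I[6,6]. HN layers by μ_θ (7 steps, strictly decreasing):
  μ^(1)=19; μ^(2)=31/2; μ^(3)=12; μ^(4)=-9; μ^(5)=-16; μ^(6)=-30; μ^(7)=-37

((0, 1, 0, 0, 2, 0); (0, 0, 0, 0, 2, 2); (0, 0, 0, 0, 0, 1); (0, 1, 1, 0, 0, 0); (1, 0, 0, 0, 0, 0); (0, 0, 0, 2, 0, 0); (0, 0, 1, 0, 0, 0))


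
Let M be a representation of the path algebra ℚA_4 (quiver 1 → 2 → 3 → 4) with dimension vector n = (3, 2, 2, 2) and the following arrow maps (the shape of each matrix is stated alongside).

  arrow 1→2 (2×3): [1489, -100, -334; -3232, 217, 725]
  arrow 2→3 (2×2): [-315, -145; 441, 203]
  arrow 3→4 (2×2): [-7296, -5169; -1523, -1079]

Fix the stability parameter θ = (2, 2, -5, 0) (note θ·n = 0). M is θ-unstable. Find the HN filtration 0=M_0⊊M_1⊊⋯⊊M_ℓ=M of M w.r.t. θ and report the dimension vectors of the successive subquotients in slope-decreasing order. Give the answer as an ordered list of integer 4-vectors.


Via rank(M_{q-1}∘⋯∘M_p): M ≅ I[1,1], I[1,2], I[1,4], I[3,4].
μ_θ-semistable layers: μ^(1)=2; μ^(2)=0; μ^(3)=-1/3; μ^(4)=-5

((2, 1, 0, 0); (0, 0, 0, 2); (1, 1, 1, 0); (0, 0, 1, 0))


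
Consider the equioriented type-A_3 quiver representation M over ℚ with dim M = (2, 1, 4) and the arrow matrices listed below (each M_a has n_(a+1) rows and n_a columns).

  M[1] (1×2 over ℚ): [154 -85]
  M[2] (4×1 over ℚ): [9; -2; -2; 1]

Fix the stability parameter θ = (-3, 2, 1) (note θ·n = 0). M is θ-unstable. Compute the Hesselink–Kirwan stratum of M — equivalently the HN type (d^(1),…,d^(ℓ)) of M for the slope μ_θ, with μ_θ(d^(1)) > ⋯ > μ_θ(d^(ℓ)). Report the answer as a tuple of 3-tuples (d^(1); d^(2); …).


Barcode: M ≅ I[1,1], I[1,3], I[3,3]^3. HN layers by μ_θ (3 steps, strictly decreasing):
  μ^(1)=3/2; μ^(2)=1; μ^(3)=-3

((0, 1, 1); (0, 0, 3); (2, 0, 0))


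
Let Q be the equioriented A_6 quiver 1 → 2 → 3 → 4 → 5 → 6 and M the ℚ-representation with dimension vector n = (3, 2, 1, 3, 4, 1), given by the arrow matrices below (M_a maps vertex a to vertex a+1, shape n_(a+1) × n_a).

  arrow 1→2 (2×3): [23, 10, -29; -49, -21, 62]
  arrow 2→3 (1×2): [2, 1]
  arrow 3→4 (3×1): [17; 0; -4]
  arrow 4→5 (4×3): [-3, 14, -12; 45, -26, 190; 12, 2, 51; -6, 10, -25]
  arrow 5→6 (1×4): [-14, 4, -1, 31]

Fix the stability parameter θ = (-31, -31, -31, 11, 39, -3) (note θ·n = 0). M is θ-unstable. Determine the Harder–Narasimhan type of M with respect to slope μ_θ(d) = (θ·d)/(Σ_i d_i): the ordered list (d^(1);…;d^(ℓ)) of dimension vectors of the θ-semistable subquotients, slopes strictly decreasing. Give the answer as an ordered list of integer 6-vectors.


Via rank(M_{q-1}∘⋯∘M_p): M ≅ I[1,1], I[1,2], I[1,5], I[4,5], I[4,6], I[5,5].
μ_θ-semistable layers: μ^(1)=39; μ^(2)=18; μ^(3)=11; μ^(4)=-31

((0, 0, 0, 0, 3, 0); (0, 0, 0, 0, 1, 1); (0, 0, 0, 3, 0, 0); (3, 2, 1, 0, 0, 0))


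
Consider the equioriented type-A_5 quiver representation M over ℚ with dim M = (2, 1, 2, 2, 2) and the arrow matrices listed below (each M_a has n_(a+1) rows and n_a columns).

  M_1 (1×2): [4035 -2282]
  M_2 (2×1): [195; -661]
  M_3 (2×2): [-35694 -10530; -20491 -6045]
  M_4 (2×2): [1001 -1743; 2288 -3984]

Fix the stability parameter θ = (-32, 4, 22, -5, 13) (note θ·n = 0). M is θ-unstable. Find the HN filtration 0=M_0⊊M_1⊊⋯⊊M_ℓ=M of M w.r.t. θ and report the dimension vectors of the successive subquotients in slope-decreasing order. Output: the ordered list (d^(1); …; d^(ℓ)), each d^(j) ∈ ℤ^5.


Interval decomposition of M: I[1,1], I[1,3], I[3,5], I[4,4], I[5,5].
HN type (ℓ=6): μ^(1)=22; μ^(2)=13; μ^(3)=17/2; μ^(4)=4; μ^(5)=-5; μ^(6)=-32

((0, 0, 1, 0, 0); (0, 0, 0, 0, 2); (0, 0, 1, 1, 0); (0, 1, 0, 0, 0); (0, 0, 0, 1, 0); (2, 0, 0, 0, 0))


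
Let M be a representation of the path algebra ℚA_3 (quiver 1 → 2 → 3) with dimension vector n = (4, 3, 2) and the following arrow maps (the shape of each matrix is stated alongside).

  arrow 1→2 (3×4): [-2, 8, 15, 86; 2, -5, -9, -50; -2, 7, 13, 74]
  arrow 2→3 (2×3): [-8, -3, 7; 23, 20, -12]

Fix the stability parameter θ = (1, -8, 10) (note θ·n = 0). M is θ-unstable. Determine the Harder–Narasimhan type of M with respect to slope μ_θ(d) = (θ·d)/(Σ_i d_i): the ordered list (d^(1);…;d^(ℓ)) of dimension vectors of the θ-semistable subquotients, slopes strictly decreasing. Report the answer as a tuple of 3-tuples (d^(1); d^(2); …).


Barcode: M ≅ I[1,1]^2, I[1,2], I[1,3], I[2,3]. HN layers by μ_θ (4 steps, strictly decreasing):
  μ^(1)=10; μ^(2)=1; μ^(3)=-7/2; μ^(4)=-8

((0, 0, 2); (2, 0, 0); (2, 2, 0); (0, 1, 0))


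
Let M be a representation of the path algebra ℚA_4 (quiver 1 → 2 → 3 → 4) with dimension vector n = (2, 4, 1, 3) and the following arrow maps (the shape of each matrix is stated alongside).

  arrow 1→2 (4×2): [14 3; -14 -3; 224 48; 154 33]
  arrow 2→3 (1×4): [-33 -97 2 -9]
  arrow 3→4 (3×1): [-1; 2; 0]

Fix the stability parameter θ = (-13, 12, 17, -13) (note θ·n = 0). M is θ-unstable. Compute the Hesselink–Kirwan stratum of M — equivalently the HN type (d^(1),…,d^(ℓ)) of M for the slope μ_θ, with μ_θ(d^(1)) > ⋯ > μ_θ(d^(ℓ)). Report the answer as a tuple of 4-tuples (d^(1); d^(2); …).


Barcode: M ≅ I[1,1], I[1,4], I[2,2]^3, I[4,4]^2. HN layers by μ_θ (3 steps, strictly decreasing):
  μ^(1)=12; μ^(2)=16/3; μ^(3)=-13

((0, 3, 0, 0); (0, 1, 1, 1); (2, 0, 0, 2))


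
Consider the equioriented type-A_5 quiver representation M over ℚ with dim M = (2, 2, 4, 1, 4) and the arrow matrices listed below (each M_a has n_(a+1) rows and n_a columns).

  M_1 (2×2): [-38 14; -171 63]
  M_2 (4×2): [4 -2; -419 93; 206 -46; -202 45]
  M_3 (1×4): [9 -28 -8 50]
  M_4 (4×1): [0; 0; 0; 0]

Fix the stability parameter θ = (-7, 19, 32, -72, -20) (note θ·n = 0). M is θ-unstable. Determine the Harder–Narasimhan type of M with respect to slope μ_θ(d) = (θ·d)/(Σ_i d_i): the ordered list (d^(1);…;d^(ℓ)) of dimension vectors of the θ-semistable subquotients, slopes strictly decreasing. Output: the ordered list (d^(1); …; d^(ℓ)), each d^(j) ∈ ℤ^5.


Interval decomposition of M: I[1,1], I[1,4], I[2,3], I[3,3]^2, I[5,5]^4.
HN type (ℓ=4): μ^(1)=32; μ^(2)=19; μ^(3)=-7; μ^(4)=-20

((0, 0, 3, 0, 0); (0, 1, 0, 0, 0); (2, 1, 1, 1, 0); (0, 0, 0, 0, 4))


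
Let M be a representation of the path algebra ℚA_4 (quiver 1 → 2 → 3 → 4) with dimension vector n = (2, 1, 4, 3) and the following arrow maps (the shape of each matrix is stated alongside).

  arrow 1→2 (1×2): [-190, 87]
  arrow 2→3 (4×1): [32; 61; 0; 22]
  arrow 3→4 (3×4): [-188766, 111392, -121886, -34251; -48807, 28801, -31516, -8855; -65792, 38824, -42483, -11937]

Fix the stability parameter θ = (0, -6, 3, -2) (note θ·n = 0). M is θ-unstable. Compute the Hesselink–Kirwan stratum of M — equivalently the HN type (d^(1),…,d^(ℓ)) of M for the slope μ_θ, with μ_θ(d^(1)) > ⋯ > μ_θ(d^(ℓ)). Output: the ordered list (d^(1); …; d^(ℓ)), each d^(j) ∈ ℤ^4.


Via rank(M_{q-1}∘⋯∘M_p): M ≅ I[1,1], I[1,4], I[3,3], I[3,4]^2.
μ_θ-semistable layers: μ^(1)=3; μ^(2)=1/2; μ^(3)=0; μ^(4)=-3

((0, 0, 1, 0); (0, 0, 3, 3); (1, 0, 0, 0); (1, 1, 0, 0))


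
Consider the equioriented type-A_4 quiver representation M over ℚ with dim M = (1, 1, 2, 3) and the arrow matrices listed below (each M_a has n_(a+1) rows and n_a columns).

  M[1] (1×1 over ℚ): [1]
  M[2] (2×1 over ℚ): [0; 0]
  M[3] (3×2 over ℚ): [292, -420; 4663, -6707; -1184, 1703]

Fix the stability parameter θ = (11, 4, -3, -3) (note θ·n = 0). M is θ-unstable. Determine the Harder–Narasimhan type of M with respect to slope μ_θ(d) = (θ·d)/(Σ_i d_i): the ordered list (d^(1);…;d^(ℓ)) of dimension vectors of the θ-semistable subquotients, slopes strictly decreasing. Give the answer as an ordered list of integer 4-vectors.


Via rank(M_{q-1}∘⋯∘M_p): M ≅ I[1,2], I[3,4]^2, I[4,4].
μ_θ-semistable layers: μ^(1)=15/2; μ^(2)=-3

((1, 1, 0, 0); (0, 0, 2, 3))


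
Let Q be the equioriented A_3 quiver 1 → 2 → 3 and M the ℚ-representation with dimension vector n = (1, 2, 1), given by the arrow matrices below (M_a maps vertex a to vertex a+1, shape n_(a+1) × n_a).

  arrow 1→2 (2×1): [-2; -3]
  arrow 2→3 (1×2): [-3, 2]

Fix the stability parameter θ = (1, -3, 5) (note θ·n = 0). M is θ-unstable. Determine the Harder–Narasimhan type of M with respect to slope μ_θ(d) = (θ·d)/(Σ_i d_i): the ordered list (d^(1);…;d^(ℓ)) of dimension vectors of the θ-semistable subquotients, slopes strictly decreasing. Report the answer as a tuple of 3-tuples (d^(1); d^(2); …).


Interval decomposition of M: I[1,2], I[2,3].
HN type (ℓ=3): μ^(1)=5; μ^(2)=-1; μ^(3)=-3

((0, 0, 1); (1, 1, 0); (0, 1, 0))


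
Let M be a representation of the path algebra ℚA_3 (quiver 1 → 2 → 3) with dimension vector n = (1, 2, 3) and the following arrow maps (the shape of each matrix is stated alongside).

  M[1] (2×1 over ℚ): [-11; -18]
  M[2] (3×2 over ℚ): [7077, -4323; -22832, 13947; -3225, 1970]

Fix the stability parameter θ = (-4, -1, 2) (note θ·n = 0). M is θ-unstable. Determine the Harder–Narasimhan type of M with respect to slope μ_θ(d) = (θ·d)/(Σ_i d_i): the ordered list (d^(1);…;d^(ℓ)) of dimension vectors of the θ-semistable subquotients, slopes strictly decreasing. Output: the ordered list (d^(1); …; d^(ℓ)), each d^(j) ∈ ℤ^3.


Barcode: M ≅ I[1,3], I[2,3], I[3,3]. HN layers by μ_θ (3 steps, strictly decreasing):
  μ^(1)=2; μ^(2)=-1; μ^(3)=-4

((0, 0, 3); (0, 2, 0); (1, 0, 0))


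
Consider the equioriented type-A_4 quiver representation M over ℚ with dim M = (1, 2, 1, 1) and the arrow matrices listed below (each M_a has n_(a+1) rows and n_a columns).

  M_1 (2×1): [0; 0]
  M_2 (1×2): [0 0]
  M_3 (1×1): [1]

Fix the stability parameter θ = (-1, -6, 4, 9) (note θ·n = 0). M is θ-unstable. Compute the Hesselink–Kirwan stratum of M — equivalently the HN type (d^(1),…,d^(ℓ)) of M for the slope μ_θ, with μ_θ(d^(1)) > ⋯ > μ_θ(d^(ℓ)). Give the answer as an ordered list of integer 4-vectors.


Interval decomposition of M: I[1,1], I[2,2]^2, I[3,4].
HN type (ℓ=4): μ^(1)=9; μ^(2)=4; μ^(3)=-1; μ^(4)=-6

((0, 0, 0, 1); (0, 0, 1, 0); (1, 0, 0, 0); (0, 2, 0, 0))


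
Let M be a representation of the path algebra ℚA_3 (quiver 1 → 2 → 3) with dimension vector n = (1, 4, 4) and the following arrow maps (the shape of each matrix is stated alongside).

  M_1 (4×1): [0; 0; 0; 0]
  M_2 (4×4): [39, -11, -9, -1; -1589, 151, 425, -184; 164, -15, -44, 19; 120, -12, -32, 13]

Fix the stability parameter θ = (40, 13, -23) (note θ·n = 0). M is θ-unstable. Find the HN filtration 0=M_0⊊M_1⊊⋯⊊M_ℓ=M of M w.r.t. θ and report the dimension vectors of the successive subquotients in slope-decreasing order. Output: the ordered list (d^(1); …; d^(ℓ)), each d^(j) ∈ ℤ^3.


Barcode: M ≅ I[1,1], I[2,3]^4. HN layers by μ_θ (2 steps, strictly decreasing):
  μ^(1)=40; μ^(2)=-5

((1, 0, 0); (0, 4, 4))


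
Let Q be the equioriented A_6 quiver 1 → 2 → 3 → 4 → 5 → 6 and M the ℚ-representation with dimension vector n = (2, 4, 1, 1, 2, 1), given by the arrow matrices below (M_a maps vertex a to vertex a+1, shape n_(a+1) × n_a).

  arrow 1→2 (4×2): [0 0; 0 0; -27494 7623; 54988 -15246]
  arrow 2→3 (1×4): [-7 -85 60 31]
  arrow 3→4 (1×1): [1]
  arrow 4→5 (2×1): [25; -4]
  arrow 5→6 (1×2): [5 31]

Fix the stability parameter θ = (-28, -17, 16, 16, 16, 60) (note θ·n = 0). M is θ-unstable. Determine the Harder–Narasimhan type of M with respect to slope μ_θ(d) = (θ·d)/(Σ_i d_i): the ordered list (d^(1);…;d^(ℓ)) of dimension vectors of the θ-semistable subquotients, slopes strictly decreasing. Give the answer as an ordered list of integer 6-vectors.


Barcode: M ≅ I[1,1], I[1,6], I[2,2]^3, I[5,5]. HN layers by μ_θ (4 steps, strictly decreasing):
  μ^(1)=60; μ^(2)=16; μ^(3)=-17; μ^(4)=-28

((0, 0, 0, 0, 0, 1); (0, 0, 1, 1, 2, 0); (0, 4, 0, 0, 0, 0); (2, 0, 0, 0, 0, 0))


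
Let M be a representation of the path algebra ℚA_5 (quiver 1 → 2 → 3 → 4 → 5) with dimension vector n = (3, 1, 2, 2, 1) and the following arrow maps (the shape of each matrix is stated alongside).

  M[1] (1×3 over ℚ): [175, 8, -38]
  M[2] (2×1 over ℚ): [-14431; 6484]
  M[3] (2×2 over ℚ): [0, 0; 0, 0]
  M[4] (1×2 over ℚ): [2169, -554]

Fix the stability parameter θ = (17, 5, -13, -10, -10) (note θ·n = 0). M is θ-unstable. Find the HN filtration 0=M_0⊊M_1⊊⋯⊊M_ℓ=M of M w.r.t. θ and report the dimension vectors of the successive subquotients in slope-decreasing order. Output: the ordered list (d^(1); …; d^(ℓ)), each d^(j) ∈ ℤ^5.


Via rank(M_{q-1}∘⋯∘M_p): M ≅ I[1,1]^2, I[1,3], I[3,3], I[4,4], I[4,5].
μ_θ-semistable layers: μ^(1)=17; μ^(2)=3; μ^(3)=-10; μ^(4)=-13

((2, 0, 0, 0, 0); (1, 1, 1, 0, 0); (0, 0, 0, 2, 1); (0, 0, 1, 0, 0))


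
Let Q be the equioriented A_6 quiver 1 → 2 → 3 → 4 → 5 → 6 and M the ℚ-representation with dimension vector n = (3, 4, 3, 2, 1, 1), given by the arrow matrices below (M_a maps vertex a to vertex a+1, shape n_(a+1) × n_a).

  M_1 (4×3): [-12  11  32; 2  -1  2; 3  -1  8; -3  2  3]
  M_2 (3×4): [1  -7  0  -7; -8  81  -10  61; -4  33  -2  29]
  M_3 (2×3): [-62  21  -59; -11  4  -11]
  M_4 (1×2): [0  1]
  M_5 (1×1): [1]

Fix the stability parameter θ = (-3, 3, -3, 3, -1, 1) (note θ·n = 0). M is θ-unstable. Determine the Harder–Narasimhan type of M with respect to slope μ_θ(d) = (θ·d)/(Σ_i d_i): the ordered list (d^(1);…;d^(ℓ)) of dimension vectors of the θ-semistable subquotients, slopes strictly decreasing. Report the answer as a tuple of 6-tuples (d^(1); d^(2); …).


Barcode: M ≅ I[1,2], I[1,4], I[1,6], I[2,2], I[3,3]. HN layers by μ_θ (4 steps, strictly decreasing):
  μ^(1)=3; μ^(2)=1; μ^(3)=0; μ^(4)=-3

((0, 2, 0, 1, 0, 0); (0, 0, 0, 1, 1, 1); (0, 2, 2, 0, 0, 0); (3, 0, 1, 0, 0, 0))


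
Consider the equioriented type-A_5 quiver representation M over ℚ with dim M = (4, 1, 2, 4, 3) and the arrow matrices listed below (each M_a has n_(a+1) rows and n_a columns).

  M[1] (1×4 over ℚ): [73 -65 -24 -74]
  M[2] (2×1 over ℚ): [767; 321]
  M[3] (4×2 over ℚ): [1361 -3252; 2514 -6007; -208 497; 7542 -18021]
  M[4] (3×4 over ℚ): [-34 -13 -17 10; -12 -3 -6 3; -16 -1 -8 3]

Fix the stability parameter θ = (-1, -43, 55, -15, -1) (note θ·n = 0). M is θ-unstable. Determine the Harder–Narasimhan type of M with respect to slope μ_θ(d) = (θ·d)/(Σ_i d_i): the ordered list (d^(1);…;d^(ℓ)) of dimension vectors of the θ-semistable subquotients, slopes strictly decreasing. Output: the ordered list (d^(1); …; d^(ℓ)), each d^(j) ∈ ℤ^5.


Interval decomposition of M: I[1,1]^3, I[1,4], I[3,4], I[4,5]^2, I[5,5].
HN type (ℓ=4): μ^(1)=20; μ^(2)=-1; μ^(3)=-15; μ^(4)=-22

((0, 0, 2, 2, 0); (3, 0, 0, 0, 3); (0, 0, 0, 2, 0); (1, 1, 0, 0, 0))


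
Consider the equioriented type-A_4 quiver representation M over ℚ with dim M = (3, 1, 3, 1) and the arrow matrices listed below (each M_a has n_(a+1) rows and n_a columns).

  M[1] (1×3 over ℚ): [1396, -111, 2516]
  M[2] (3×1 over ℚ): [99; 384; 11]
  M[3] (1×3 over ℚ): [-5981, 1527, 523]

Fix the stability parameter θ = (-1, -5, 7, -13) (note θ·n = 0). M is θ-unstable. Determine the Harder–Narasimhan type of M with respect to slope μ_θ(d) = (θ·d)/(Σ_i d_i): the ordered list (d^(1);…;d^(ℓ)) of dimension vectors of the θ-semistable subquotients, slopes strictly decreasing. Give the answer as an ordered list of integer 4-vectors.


Via rank(M_{q-1}∘⋯∘M_p): M ≅ I[1,1]^2, I[1,4], I[3,3]^2.
μ_θ-semistable layers: μ^(1)=7; μ^(2)=-1; μ^(3)=-3

((0, 0, 2, 0); (2, 0, 0, 0); (1, 1, 1, 1))


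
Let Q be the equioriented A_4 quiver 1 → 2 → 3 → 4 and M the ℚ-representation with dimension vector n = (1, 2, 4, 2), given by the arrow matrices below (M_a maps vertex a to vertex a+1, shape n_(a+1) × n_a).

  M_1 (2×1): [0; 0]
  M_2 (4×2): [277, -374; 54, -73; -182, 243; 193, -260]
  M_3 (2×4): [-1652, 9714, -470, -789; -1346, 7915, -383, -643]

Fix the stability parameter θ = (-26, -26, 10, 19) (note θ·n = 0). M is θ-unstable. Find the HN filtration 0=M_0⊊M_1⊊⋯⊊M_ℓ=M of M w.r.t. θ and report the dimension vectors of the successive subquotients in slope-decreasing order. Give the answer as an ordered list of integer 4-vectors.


Barcode: M ≅ I[1,1], I[2,3], I[2,4], I[3,3], I[3,4]. HN layers by μ_θ (3 steps, strictly decreasing):
  μ^(1)=19; μ^(2)=10; μ^(3)=-26

((0, 0, 0, 2); (0, 0, 4, 0); (1, 2, 0, 0))


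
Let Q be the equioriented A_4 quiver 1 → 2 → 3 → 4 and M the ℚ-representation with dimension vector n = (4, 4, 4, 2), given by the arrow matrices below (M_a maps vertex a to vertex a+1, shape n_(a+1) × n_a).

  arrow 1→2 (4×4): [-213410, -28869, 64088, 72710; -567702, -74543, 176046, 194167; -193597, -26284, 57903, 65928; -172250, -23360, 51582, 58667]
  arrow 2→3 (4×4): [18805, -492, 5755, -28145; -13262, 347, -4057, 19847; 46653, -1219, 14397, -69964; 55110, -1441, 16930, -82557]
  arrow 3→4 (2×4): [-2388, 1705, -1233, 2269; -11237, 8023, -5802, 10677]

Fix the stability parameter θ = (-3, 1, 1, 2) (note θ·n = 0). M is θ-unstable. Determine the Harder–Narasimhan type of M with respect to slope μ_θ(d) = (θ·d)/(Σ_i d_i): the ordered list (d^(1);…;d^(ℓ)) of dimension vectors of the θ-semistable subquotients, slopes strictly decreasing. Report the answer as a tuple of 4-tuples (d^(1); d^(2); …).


Via rank(M_{q-1}∘⋯∘M_p): M ≅ I[1,3]^2, I[1,4]^2.
μ_θ-semistable layers: μ^(1)=2; μ^(2)=1; μ^(3)=-3

((0, 0, 0, 2); (0, 4, 4, 0); (4, 0, 0, 0))


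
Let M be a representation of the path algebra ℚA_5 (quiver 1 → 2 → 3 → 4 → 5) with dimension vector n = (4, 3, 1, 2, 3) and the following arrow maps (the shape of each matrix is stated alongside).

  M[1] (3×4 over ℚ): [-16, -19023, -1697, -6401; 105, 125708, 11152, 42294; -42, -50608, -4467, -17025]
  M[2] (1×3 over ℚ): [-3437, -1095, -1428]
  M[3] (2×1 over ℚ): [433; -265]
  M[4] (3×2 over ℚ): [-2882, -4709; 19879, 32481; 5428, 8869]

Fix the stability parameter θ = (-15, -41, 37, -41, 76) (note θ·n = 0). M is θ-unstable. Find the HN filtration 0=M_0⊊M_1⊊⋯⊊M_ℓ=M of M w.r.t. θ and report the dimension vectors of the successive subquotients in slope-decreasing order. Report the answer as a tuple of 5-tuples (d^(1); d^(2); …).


Via rank(M_{q-1}∘⋯∘M_p): M ≅ I[1,1], I[1,2]^2, I[1,5], I[4,5], I[5,5].
μ_θ-semistable layers: μ^(1)=76; μ^(2)=-2; μ^(3)=-15; μ^(4)=-28; μ^(5)=-41

((0, 0, 0, 0, 3); (0, 0, 1, 1, 0); (1, 0, 0, 0, 0); (3, 3, 0, 0, 0); (0, 0, 0, 1, 0))


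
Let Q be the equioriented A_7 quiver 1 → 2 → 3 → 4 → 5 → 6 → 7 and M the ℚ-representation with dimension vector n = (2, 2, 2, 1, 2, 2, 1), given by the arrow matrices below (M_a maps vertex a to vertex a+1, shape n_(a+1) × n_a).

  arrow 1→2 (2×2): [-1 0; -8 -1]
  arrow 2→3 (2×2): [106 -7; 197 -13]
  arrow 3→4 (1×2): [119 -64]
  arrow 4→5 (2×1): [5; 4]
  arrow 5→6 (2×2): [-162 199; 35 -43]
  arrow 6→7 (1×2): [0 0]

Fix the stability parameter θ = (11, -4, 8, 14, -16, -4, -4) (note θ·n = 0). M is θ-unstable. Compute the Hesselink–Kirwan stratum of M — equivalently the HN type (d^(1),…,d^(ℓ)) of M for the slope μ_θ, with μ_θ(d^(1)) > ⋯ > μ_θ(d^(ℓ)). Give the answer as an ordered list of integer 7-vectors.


Interval decomposition of M: I[1,3], I[1,6], I[5,6], I[7,7].
HN type (ℓ=5): μ^(1)=8; μ^(2)=7/2; μ^(3)=3/2; μ^(4)=-4; μ^(5)=-16

((0, 0, 1, 0, 0, 0, 0); (1, 1, 0, 0, 0, 0, 0); (1, 1, 1, 1, 1, 1, 0); (0, 0, 0, 0, 0, 1, 1); (0, 0, 0, 0, 1, 0, 0))


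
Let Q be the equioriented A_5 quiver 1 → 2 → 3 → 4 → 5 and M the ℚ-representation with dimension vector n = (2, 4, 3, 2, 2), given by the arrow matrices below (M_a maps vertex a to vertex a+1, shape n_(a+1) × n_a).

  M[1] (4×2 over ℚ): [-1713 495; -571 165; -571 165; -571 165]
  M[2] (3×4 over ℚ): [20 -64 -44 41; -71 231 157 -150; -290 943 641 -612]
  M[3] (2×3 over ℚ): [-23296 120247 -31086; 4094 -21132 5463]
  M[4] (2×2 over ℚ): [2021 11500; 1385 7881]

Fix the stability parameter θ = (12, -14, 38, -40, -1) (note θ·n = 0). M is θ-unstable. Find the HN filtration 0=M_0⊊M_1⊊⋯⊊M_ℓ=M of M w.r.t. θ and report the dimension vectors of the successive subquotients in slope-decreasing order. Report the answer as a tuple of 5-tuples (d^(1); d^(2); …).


Interval decomposition of M: I[1,1], I[1,5], I[2,2], I[2,3], I[2,5].
HN type (ℓ=4): μ^(1)=38; μ^(2)=12; μ^(3)=-1; μ^(4)=-14

((0, 0, 1, 0, 0); (1, 0, 0, 0, 0); (1, 1, 2, 2, 2); (0, 3, 0, 0, 0))
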